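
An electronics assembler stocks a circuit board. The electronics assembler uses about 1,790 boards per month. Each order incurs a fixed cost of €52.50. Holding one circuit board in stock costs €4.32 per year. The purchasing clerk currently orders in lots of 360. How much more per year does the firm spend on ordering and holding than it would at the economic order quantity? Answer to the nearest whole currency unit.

Extra cost ≈ €789 per year

Annual demand D = 1,790 × 12 = 21,480.
EOQ = √(2DS/H) = √(2 × 21,480 × 52.5 / 4.32) ≈ 722.55.
Cost at Q* = (D/Q*)S + (Q*/2)H = √(2DSH) ≈ €3,121.43.
Cost at Q = 360: (21,480/360)×52.5 + (360/2)×4.32 = €3,132.50 + €777.60 = €3,910.10.
Excess = €3,910.10 − €3,121.43 = €788.67.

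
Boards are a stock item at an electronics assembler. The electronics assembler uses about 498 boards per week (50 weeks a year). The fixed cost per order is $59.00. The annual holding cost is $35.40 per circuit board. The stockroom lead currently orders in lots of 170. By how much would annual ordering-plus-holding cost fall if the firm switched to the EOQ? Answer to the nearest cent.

Extra cost ≈ $1,452.12 per year

Annual demand D = 498 × 50 = 24,900.
EOQ = √(2DS/H) = √(2 × 24,900 × 59 / 35.4) ≈ 288.10.
Cost at Q* = (D/Q*)S + (Q*/2)H = √(2DSH) ≈ $10,198.64.
Cost at Q = 170: (24,900/170)×59 + (170/2)×35.4 = $8,641.76 + $3,009.00 = $11,650.76.
Excess = $11,650.76 − $10,198.64 = $1,452.12.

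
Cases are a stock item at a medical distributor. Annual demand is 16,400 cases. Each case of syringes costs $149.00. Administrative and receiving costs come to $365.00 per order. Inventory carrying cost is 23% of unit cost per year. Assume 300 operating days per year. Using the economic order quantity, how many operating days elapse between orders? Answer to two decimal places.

T ≈ 10.81 days

Holding cost H = 0.23 × $149.00 = $34.2700 per unit per year.
EOQ = √(2DS/H) = √(2 × 16,400 × 365 / 34.27) ≈ 591.05.
Cycle time = Q*/D × 300 = 591.05 / 16,400 × 300 ≈ 10.812 days.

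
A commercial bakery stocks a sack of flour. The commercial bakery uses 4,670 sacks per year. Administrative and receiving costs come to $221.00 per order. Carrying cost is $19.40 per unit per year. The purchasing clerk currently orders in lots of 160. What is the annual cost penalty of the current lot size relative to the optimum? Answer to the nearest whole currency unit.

Extra cost ≈ $1,674 per year

EOQ = √(2DS/H) = √(2 × 4,670 × 221 / 19.4) ≈ 326.19.
Cost at Q* = (D/Q*)S + (Q*/2)H = √(2DSH) ≈ $6,328.06.
Cost at Q = 160: (4,670/160)×221 + (160/2)×19.4 = $6,450.44 + $1,552.00 = $8,002.44.
Excess = $8,002.44 − $6,328.06 = $1,674.38.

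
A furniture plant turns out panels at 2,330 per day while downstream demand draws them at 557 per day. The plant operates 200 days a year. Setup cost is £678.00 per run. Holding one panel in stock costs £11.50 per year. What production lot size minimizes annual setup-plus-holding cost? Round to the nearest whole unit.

Q* ≈ 4,155 panels

Annual demand D = 557 × 200 = 111,400.
Production build-up factor (1 − d/p) = 1 − 557/2,330 = 0.7609.
Q* = √(2DS / (H(1 − d/p))) = √(2 × 111,400 × 678 / (11.5 × 0.7609)).
= √(151,058,400 / 8.7509) ≈ 4154.771.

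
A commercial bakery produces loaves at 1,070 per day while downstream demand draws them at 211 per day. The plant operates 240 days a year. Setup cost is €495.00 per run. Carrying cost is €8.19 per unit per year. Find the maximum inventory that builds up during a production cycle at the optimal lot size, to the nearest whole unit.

I_max ≈ 2,217 loaves

Annual demand D = 211 × 240 = 50,640.
Production build-up factor (1 − d/p) = 1 − 211/1,070 = 0.8028.
Q* = √(2DS / (H(1 − d/p))) = √(2 × 50,640 × 495 / (8.19 × 0.8028)).
= √(50,133,600 / 6.575) ≈ 2761.327.
Maximum inventory = Q*(1 − d/p) = 2761.327 × 0.8028 ≈ 2216.803.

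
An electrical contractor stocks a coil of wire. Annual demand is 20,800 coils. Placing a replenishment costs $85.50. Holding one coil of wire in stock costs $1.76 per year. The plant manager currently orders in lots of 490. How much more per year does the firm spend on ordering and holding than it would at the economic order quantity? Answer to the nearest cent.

Extra cost ≈ $1,558.59 per year

EOQ = √(2DS/H) = √(2 × 20,800 × 85.5 / 1.76) ≈ 1421.59.
Cost at Q* = (D/Q*)S + (Q*/2)H = √(2DSH) ≈ $2,501.99.
Cost at Q = 490: (20,800/490)×85.5 + (490/2)×1.76 = $3,629.39 + $431.20 = $4,060.59.
Excess = $4,060.59 − $2,501.99 = $1,558.59.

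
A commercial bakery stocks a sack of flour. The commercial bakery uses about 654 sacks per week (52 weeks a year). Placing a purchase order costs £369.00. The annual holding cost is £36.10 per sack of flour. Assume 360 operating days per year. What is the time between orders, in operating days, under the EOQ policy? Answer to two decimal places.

Annual demand D = 654 × 52 = 34,008.
The optimal lot size = √(2DS/H) = √(2 × 34,008 × 369 / 36.1) ≈ 833.81.
Cycle time = Q*/D × 360 = 833.81 / 34,008 × 360 ≈ 8.826 days.

T ≈ 8.83 days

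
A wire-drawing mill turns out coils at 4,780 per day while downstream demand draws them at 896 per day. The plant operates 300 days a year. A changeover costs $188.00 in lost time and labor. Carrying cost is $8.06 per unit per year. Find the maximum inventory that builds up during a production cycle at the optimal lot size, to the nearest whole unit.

Annual demand D = 896 × 300 = 268,800.
Production build-up factor (1 − d/p) = 1 − 896/4,780 = 0.8126.
Q* = √(2DS / (H(1 − d/p))) = √(2 × 268,800 × 188 / (8.06 × 0.8126)).
= √(101,068,800 / 6.5492) ≈ 3928.397.
Maximum inventory = Q*(1 − d/p) = 3928.397 × 0.8126 ≈ 3192.028.

I_max ≈ 3,192 coils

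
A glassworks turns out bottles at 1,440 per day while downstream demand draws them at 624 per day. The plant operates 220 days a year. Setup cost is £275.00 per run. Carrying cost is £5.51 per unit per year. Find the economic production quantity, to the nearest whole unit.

Q* ≈ 4,918 bottles

Annual demand D = 624 × 220 = 137,280.
Production build-up factor (1 − d/p) = 1 − 624/1,440 = 0.5667.
Q* = √(2DS / (H(1 − d/p))) = √(2 × 137,280 × 275 / (5.51 × 0.5667)).
= √(75,504,000 / 3.1223) ≈ 4917.511.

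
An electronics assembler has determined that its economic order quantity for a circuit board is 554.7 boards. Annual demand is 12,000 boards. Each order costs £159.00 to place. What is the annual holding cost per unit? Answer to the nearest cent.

H ≈ £12.40

Squaring Q* = √(2DS/H) gives Q*² = 2DS/H.
From Q* = √(2DS/H): H = 2DS / Q*² = 2 × 12,000 × 159 / 554.7² = 12.4020.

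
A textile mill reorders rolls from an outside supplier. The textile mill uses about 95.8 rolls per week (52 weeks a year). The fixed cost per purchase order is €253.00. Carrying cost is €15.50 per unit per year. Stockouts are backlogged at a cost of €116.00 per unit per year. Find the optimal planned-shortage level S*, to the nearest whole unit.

S* ≈ 51 rolls

Annual demand D = 95.8 × 52 = 4,981.6.
With planned backorders, Q* = √(2DS/H) · √((H+B)/B).
√(2DS/H) = √(2 × 4,981.6 × 253 / 15.5) = 403.268.
√((H+B)/B) = √((15.5+116)/116) = 1.0647.
Q* ≈ 429.366.
S* = Q* · H/(H+B) = 429.366 × 15.5/131.5 ≈ 50.610.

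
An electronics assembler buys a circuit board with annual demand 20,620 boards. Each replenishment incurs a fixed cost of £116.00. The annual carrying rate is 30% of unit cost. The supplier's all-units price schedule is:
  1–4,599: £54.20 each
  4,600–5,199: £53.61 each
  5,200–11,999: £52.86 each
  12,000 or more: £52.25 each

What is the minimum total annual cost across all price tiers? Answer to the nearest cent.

TC* ≈ £1,126,423.59

Holding cost per unit per year at price C is H = 0.30·C.
Candidates are each tier's EOQ (if it falls in that tier) and each price-break quantity.
EOQ at £54.20 = 542.4 (feasible in tier 1): TC = 20,620×£54.20 + (20,620/542.4)×116 + (542.4/2)×0.30×£54.20 = £1,126,423.59.
EOQ at £53.61 = 545.4 < 4600, so use break Q=4600: TC = 20,620×£53.61 + (20,620/4600.0)×116 + (4600.0/2)×0.30×£53.61 = £1,142,949.08.
EOQ at £52.86 = 549.2 < 5200, so use break Q=5200: TC = 20,620×£52.86 + (20,620/5200.0)×116 + (5200.0/2)×0.30×£52.86 = £1,131,663.98.
EOQ at £52.25 = 552.4 < 12000, so use break Q=12000: TC = 20,620×£52.25 + (20,620/12000.0)×116 + (12000.0/2)×0.30×£52.25 = £1,171,644.33.
Lowest total cost among the candidates is at Q = 542.4.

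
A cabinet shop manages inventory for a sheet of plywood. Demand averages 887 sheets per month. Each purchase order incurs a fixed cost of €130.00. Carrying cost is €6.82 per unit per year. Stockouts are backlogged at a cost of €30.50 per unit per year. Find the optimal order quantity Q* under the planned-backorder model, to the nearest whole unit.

Q* ≈ 705 sheets

Annual demand D = 887 × 12 = 10,644.
With planned backorders, Q* = √(2DS/H) · √((H+B)/B).
√(2DS/H) = √(2 × 10,644 × 130 / 6.82) = 637.011.
√((H+B)/B) = √((6.82+30.5)/30.5) = 1.1062.
Q* ≈ 704.641.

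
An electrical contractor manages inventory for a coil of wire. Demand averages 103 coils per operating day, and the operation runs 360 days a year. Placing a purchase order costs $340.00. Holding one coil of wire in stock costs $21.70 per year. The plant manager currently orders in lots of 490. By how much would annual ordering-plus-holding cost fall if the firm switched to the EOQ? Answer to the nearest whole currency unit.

Extra cost ≈ $7,654 per year

Annual demand D = 103 × 360 = 37,080.
EOQ = √(2DS/H) = √(2 × 37,080 × 340 / 21.7) ≈ 1077.94.
Cost at Q* = (D/Q*)S + (Q*/2)H = √(2DSH) ≈ $23,391.29.
Cost at Q = 490: (37,080/490)×340 + (490/2)×21.7 = $25,728.98 + $5,316.50 = $31,045.48.
Excess = $31,045.48 − $23,391.29 = $7,654.19.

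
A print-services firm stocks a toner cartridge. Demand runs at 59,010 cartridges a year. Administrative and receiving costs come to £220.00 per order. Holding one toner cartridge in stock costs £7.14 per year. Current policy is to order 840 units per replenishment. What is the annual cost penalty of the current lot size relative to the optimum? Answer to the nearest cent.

EOQ = √(2DS/H) = √(2 × 59,010 × 220 / 7.14) ≈ 1906.95.
Cost at Q* = (D/Q*)S + (Q*/2)H = √(2DSH) ≈ £13,615.65.
Cost at Q = 840: (59,010/840)×220 + (840/2)×7.14 = £15,455.00 + £2,998.80 = £18,453.80.
Excess = £18,453.80 − £13,615.65 = £4,838.15.

Extra cost ≈ £4,838.15 per year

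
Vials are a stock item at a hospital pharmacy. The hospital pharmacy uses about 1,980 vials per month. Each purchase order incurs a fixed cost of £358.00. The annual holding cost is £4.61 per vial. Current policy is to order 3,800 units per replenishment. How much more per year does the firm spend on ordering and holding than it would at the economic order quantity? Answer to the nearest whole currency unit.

Annual demand D = 1,980 × 12 = 23,760.
EOQ = √(2DS/H) = √(2 × 23,760 × 358 / 4.61) ≈ 1921.01.
Cost at Q* = (D/Q*)S + (Q*/2)H = √(2DSH) ≈ £8,855.85.
Cost at Q = 3,800: (23,760/3,800)×358 + (3,800/2)×4.61 = £2,238.44 + £8,759.00 = £10,997.44.
Excess = £10,997.44 − £8,855.85 = £2,141.59.

Extra cost ≈ £2,142 per year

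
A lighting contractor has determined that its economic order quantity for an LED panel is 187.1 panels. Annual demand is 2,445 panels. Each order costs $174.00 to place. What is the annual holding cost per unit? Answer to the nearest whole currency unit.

The basic EOQ model gives Q* = √(2DS/H); rearrange for the unknown.
From Q* = √(2DS/H): H = 2DS / Q*² = 2 × 2,445 × 174 / 187.1² = 24.3058.

H ≈ $24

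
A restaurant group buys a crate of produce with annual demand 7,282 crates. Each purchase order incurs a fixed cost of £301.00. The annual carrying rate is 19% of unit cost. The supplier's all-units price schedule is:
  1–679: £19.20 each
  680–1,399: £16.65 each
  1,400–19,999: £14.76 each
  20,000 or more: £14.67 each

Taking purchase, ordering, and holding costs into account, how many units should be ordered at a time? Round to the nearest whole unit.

Q* ≈ 1,400 crates

Holding cost per unit per year at price C is H = 0.19·C.
For each price level, check whether its EOQ is feasible; otherwise the best quantity at that price is the breakpoint.
Tier 1 (£19.20): EOQ = 1096.2 exceeds tier's upper bound 679, so this tier is dominated.
EOQ at £16.65 = 1177.2 (feasible in tier 2): TC = 7,282×£16.65 + (7,282/1177.2)×301 + (1177.2/2)×0.19×£16.65 = £124,969.28.
EOQ at £14.76 = 1250.3 < 1400, so use break Q=1400: TC = 7,282×£14.76 + (7,282/1400.0)×301 + (1400.0/2)×0.19×£14.76 = £111,011.03.
EOQ at £14.67 = 1254.1 < 20000, so use break Q=20000: TC = 7,282×£14.67 + (7,282/20000.0)×301 + (20000.0/2)×0.19×£14.67 = £134,809.53.
Lowest total cost is £111,011.03 at Q = 1400.0.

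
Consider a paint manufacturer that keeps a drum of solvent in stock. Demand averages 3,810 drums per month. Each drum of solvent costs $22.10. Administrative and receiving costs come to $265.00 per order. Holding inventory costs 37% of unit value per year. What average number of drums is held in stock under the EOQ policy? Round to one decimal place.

Average inventory ≈ 860.7 drums

Annual demand D = 3,810 × 12 = 45,720.
Holding cost H = 0.37 × $22.10 = $8.1770 per unit per year.
EOQ = √(2DS/H) = √(2 × 45,720 × 265 / 8.177) ≈ 1721.45.
Average inventory = Q*/2 ≈ 1721.45 / 2 = 860.724.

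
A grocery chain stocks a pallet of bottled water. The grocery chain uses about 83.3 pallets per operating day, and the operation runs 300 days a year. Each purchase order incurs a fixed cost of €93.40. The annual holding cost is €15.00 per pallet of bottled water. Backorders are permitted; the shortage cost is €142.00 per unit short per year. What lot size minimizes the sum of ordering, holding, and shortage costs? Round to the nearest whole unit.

Annual demand D = 83.3 × 300 = 24,990.
With planned backorders, Q* = √(2DS/H) · √((H+B)/B).
√(2DS/H) = √(2 × 24,990 × 93.4 / 15) = 557.861.
√((H+B)/B) = √((15+142)/142) = 1.0515.
Q* ≈ 586.586.

Q* ≈ 587 pallets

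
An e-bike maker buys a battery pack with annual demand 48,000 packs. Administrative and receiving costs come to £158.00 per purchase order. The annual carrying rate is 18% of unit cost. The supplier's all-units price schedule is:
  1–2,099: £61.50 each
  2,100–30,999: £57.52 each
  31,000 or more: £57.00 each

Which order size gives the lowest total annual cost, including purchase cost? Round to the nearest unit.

Q* ≈ 2,100 packs

Holding cost per unit per year at price C is H = 0.18·C.
For each price level, check whether its EOQ is feasible; otherwise the best quantity at that price is the breakpoint.
EOQ at £61.50 = 1170.6 (feasible in tier 1): TC = 48,000×£61.50 + (48,000/1170.6)×158 + (1170.6/2)×0.18×£61.50 = £2,964,958.00.
EOQ at £57.52 = 1210.4 < 2100, so use break Q=2100: TC = 48,000×£57.52 + (48,000/2100.0)×158 + (2100.0/2)×0.18×£57.52 = £2,775,442.71.
EOQ at £57.00 = 1215.9 < 31000, so use break Q=31000: TC = 48,000×£57.00 + (48,000/31000.0)×158 + (31000.0/2)×0.18×£57.00 = £2,895,274.65.
Lowest total cost is £2,775,442.71 at Q = 2100.0.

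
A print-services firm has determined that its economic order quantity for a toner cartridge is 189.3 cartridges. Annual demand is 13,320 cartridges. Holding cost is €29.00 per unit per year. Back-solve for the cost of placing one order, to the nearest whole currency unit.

Invert the EOQ relation Q*² = 2DS/H.
From Q* = √(2DS/H): S = Q*²H / (2D) = 189.3² × 29 / (2 × 13,320) = 39.0090.

S ≈ €39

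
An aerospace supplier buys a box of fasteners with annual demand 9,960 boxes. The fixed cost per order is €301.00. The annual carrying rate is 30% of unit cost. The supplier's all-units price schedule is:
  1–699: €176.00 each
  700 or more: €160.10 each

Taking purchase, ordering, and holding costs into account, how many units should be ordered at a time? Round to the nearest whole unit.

Q* ≈ 700 boxes

Holding cost per unit per year at price C is H = 0.30·C.
For each price level, check whether its EOQ is feasible; otherwise the best quantity at that price is the breakpoint.
EOQ at €176.00 = 337.0 (feasible in tier 1): TC = 9,960×€176.00 + (9,960/337.0)×301 + (337.0/2)×0.30×€176.00 = €1,770,752.82.
EOQ at €160.10 = 353.3 < 700, so use break Q=700: TC = 9,960×€160.10 + (9,960/700.0)×301 + (700.0/2)×0.30×€160.10 = €1,615,689.30.
Lowest total cost is €1,615,689.30 at Q = 700.0.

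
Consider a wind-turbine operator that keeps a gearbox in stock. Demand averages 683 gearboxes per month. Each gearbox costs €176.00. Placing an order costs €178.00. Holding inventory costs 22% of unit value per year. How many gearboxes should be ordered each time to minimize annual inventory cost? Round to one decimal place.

Annual demand D = 683 × 12 = 8,196.
Holding cost H = 0.22 × €176.00 = €38.7200 per unit per year.
EOQ = √(2DS / H) = √(2 × 8,196 × 178 / 38.72).
= √(2,917,776 / 38.72) = √75,355.7851 ≈ 274.510.

Q* ≈ 274.5 gearboxes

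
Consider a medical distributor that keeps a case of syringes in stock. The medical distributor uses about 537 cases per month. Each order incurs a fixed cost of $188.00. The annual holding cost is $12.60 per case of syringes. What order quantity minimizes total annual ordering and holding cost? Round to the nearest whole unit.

Q* ≈ 439 cases

Annual demand D = 537 × 12 = 6,444.
EOQ = √(2DS / H) = √(2 × 6,444 × 188 / 12.6).
= √(2,422,944 / 12.6) = √192,297.1429 ≈ 438.517.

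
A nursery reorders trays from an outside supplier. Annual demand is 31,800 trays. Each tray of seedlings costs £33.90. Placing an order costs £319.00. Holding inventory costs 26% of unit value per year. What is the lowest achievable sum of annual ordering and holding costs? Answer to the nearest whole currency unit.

Holding cost H = 0.26 × £33.90 = £8.8140 per unit per year.
The optimal lot size = √(2DS/H) = √(2 × 31,800 × 319 / 8.814) ≈ 1517.18.
At the optimum the two cost components are equal, so total cost = 2·(Q*/2)H = Q*·H.
Minimum total = √(2DSH) = √(2 × 31,800 × 319 × 8.814) ≈ 13372.433.

TC* ≈ £13,372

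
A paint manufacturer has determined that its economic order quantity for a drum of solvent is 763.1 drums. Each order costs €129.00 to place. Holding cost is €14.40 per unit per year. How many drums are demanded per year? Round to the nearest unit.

Squaring Q* = √(2DS/H) gives Q*² = 2DS/H.
From Q* = √(2DS/H): D = Q*²H / (2S) = 763.1² × 14.4 / (2 × 129) = 32501.671.

D ≈ 32,502 drums per year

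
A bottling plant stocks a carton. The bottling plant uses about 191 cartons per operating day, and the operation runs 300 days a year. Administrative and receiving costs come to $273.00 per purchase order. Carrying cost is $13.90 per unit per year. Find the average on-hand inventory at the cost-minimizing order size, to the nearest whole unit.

Annual demand D = 191 × 300 = 57,300.
Q* = √(2DS/H) = √(2 × 57,300 × 273 / 13.9) ≈ 1500.26.
Average inventory = Q*/2 ≈ 1500.26 / 2 = 750.129.

Average inventory ≈ 750 cartons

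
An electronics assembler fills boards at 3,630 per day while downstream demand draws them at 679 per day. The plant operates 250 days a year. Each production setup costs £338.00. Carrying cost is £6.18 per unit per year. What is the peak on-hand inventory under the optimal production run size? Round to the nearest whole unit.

I_max ≈ 3,885 boards

Annual demand D = 679 × 250 = 169,750.
Production build-up factor (1 − d/p) = 1 − 679/3,630 = 0.8129.
Q* = √(2DS / (H(1 − d/p))) = √(2 × 169,750 × 338 / (6.18 × 0.8129)).
= √(114,751,000 / 5.024) ≈ 4779.173.
Maximum inventory = Q*(1 − d/p) = 4779.173 × 0.8129 ≈ 3885.217.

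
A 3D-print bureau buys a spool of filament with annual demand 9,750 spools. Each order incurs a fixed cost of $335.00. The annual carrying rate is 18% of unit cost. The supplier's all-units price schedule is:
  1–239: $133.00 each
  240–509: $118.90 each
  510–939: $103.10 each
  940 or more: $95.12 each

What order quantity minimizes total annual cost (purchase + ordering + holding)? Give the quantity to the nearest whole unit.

Holding cost per unit per year at price C is H = 0.18·C.
Candidates are each tier's EOQ (if it falls in that tier) and each price-break quantity.
Tier 1 ($133.00): EOQ = 522.4 exceeds tier's upper bound 239, so this tier is dominated.
Tier 2 ($118.90): EOQ = 552.5 exceeds tier's upper bound 509, so this tier is dominated.
EOQ at $103.10 = 593.3 (feasible in tier 3): TC = 9,750×$103.10 + (9,750/593.3)×335 + (593.3/2)×0.18×$103.10 = $1,016,235.46.
EOQ at $95.12 = 617.7 < 940, so use break Q=940: TC = 9,750×$95.12 + (9,750/940.0)×335 + (940.0/2)×0.18×$95.12 = $938,941.89.
Lowest total cost is $938,941.89 at Q = 940.0.

Q* ≈ 940 spools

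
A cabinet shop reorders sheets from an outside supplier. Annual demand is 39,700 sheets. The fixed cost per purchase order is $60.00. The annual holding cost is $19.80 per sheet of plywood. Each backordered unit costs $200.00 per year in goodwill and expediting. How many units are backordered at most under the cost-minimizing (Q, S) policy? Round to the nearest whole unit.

With planned backorders, Q* = √(2DS/H) · √((H+B)/B).
√(2DS/H) = √(2 × 39,700 × 60 / 19.8) = 490.516.
√((H+B)/B) = √((19.8+200)/200) = 1.0483.
Q* ≈ 514.224.
S* = Q* · H/(H+B) = 514.224 × 19.8/219.8 ≈ 46.322.

S* ≈ 46 sheets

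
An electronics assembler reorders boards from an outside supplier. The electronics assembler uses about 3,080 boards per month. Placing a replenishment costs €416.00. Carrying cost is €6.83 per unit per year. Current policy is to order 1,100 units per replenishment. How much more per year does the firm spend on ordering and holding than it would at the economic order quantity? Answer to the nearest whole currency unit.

Annual demand D = 3,080 × 12 = 36,960.
EOQ = √(2DS/H) = √(2 × 36,960 × 416 / 6.83) ≈ 2121.86.
Cost at Q* = (D/Q*)S + (Q*/2)H = √(2DSH) ≈ €14,492.32.
Cost at Q = 1,100: (36,960/1,100)×416 + (1,100/2)×6.83 = €13,977.60 + €3,756.50 = €17,734.10.
Excess = €17,734.10 − €14,492.32 = €3,241.78.

Extra cost ≈ €3,242 per year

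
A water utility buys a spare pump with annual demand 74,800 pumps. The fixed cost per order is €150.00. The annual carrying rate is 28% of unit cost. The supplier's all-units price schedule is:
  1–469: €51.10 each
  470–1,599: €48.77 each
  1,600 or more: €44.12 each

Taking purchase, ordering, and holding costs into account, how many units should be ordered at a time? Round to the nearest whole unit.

Holding cost per unit per year at price C is H = 0.28·C.
For each price level, check whether its EOQ is feasible; otherwise the best quantity at that price is the breakpoint.
Tier 1 (€51.10): EOQ = 1252.3 exceeds tier's upper bound 469, so this tier is dominated.
EOQ at €48.77 = 1281.9 (feasible in tier 2): TC = 74,800×€48.77 + (74,800/1281.9)×150 + (1281.9/2)×0.28×€48.77 = €3,665,501.19.
EOQ at €44.12 = 1347.8 < 1600, so use break Q=1600: TC = 74,800×€44.12 + (74,800/1600.0)×150 + (1600.0/2)×0.28×€44.12 = €3,317,071.38.
Lowest total cost is €3,317,071.38 at Q = 1600.0.

Q* ≈ 1,600 pumps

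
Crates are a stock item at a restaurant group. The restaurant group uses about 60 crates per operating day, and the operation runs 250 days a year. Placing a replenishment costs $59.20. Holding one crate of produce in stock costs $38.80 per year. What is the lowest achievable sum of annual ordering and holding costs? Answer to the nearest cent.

Annual demand D = 60 × 250 = 15,000.
The optimal lot size = √(2DS/H) = √(2 × 15,000 × 59.2 / 38.8) ≈ 213.95.
At Q*, ordering cost (D/Q*)S equals holding cost (Q*/2)H, each = √(DSH/2).
Minimum total = √(2DSH) = √(2 × 15,000 × 59.2 × 38.8) ≈ 8301.132.

TC* ≈ $8,301.13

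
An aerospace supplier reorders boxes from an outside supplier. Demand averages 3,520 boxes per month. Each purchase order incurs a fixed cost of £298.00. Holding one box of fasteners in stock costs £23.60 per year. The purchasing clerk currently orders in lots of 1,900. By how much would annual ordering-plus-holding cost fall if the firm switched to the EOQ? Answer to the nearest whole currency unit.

Extra cost ≈ £4,670 per year

Annual demand D = 3,520 × 12 = 42,240.
EOQ = √(2DS/H) = √(2 × 42,240 × 298 / 23.6) ≈ 1032.83.
Cost at Q* = (D/Q*)S + (Q*/2)H = √(2DSH) ≈ £24,374.80.
Cost at Q = 1,900: (42,240/1,900)×298 + (1,900/2)×23.6 = £6,625.01 + £22,420.00 = £29,045.01.
Excess = £29,045.01 − £24,374.80 = £4,670.21.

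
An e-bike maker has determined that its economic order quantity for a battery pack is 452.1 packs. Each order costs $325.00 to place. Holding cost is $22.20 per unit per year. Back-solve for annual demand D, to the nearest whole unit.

Squaring Q* = √(2DS/H) gives Q*² = 2DS/H.
From Q* = √(2DS/H): D = Q*²H / (2S) = 452.1² × 22.2 / (2 × 325) = 6980.855.

D ≈ 6,981 packs per year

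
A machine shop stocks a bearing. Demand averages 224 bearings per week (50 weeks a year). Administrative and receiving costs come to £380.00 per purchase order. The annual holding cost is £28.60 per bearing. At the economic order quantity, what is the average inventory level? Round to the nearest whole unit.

Average inventory ≈ 273 bearings

Annual demand D = 224 × 50 = 11,200.
Q* = √(2DS/H) = √(2 × 11,200 × 380 / 28.6) ≈ 545.55.
Average inventory = Q*/2 ≈ 545.55 / 2 = 272.774.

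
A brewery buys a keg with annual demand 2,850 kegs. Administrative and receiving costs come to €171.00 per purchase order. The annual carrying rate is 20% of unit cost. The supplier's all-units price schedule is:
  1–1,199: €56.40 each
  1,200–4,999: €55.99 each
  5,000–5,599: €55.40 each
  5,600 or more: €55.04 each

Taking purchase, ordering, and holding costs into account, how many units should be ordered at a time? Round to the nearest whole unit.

Holding cost per unit per year at price C is H = 0.20·C.
Evaluate total cost at each tier's feasible EOQ or, if the EOQ is below the tier, at the tier's minimum quantity.
EOQ at €56.40 = 294.0 (feasible in tier 1): TC = 2,850×€56.40 + (2,850/294.0)×171 + (294.0/2)×0.20×€56.40 = €164,055.81.
EOQ at €55.99 = 295.0 < 1200, so use break Q=1200: TC = 2,850×€55.99 + (2,850/1200.0)×171 + (1200.0/2)×0.20×€55.99 = €166,696.42.
EOQ at €55.40 = 296.6 < 5000, so use break Q=5000: TC = 2,850×€55.40 + (2,850/5000.0)×171 + (5000.0/2)×0.20×€55.40 = €185,687.47.
EOQ at €55.04 = 297.6 < 5600, so use break Q=5600: TC = 2,850×€55.04 + (2,850/5600.0)×171 + (5600.0/2)×0.20×€55.04 = €187,773.43.
Lowest total cost is €164,055.81 at Q = 294.0.

Q* ≈ 294 kegs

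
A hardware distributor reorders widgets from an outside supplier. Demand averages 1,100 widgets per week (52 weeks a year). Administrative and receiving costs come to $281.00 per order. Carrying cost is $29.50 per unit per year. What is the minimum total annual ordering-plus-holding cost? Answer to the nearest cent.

Annual demand D = 1,100 × 52 = 57,200.
Q* = √(2DS/H) = √(2 × 57,200 × 281 / 29.5) ≈ 1043.89.
At Q*, ordering cost (D/Q*)S equals holding cost (Q*/2)H, each = √(DSH/2).
Minimum total = √(2DSH) = √(2 × 57,200 × 281 × 29.5) ≈ 30794.785.

TC* ≈ $30,794.79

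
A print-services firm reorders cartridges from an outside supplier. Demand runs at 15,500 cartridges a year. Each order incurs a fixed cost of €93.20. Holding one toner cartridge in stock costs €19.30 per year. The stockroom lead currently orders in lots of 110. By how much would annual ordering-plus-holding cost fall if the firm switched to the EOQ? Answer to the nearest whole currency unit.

EOQ = √(2DS/H) = √(2 × 15,500 × 93.2 / 19.3) ≈ 386.91.
Cost at Q* = (D/Q*)S + (Q*/2)H = √(2DSH) ≈ €7,467.37.
Cost at Q = 110: (15,500/110)×93.2 + (110/2)×19.3 = €13,132.73 + €1,061.50 = €14,194.23.
Excess = €14,194.23 − €7,467.37 = €6,726.86.

Extra cost ≈ €6,727 per year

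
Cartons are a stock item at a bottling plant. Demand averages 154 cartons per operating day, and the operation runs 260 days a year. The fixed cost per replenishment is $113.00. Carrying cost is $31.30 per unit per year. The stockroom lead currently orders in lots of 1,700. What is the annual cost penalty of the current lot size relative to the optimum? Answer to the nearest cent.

Annual demand D = 154 × 260 = 40,040.
EOQ = √(2DS/H) = √(2 × 40,040 × 113 / 31.3) ≈ 537.69.
Cost at Q* = (D/Q*)S + (Q*/2)H = √(2DSH) ≈ $16,829.59.
Cost at Q = 1,700: (40,040/1,700)×113 + (1,700/2)×31.3 = $2,661.48 + $26,605.00 = $29,266.48.
Excess = $29,266.48 − $16,829.59 = $12,436.90.

Extra cost ≈ $12,436.90 per year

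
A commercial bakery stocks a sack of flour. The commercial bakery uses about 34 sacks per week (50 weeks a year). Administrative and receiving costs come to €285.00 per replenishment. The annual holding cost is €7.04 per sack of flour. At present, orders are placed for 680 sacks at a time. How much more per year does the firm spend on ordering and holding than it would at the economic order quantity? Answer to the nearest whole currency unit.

Extra cost ≈ €494 per year

Annual demand D = 34 × 50 = 1,700.
EOQ = √(2DS/H) = √(2 × 1,700 × 285 / 7.04) ≈ 371.00.
Cost at Q* = (D/Q*)S + (Q*/2)H = √(2DSH) ≈ €2,611.85.
Cost at Q = 680: (1,700/680)×285 + (680/2)×7.04 = €712.50 + €2,393.60 = €3,106.10.
Excess = €3,106.10 − €2,611.85 = €494.25.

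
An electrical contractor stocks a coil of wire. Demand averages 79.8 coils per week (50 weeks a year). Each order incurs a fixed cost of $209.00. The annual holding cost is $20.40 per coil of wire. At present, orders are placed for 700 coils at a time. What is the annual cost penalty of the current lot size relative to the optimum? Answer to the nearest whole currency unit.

Extra cost ≈ $2,498 per year

Annual demand D = 79.8 × 50 = 3,990.
EOQ = √(2DS/H) = √(2 × 3,990 × 209 / 20.4) ≈ 285.93.
Cost at Q* = (D/Q*)S + (Q*/2)H = √(2DSH) ≈ $5,832.97.
Cost at Q = 700: (3,990/700)×209 + (700/2)×20.4 = $1,191.30 + $7,140.00 = $8,331.30.
Excess = $8,331.30 − $5,832.97 = $2,498.33.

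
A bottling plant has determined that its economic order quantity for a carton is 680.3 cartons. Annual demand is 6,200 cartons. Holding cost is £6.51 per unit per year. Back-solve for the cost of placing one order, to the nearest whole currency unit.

Squaring Q* = √(2DS/H) gives Q*² = 2DS/H.
From Q* = √(2DS/H): S = Q*²H / (2D) = 680.3² × 6.51 / (2 × 6,200) = 242.9742.

S ≈ £243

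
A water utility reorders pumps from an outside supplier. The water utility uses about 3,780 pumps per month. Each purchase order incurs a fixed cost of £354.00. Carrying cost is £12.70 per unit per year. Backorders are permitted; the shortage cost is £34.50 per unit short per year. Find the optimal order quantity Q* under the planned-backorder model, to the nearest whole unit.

Annual demand D = 3,780 × 12 = 45,360.
With planned backorders, Q* = √(2DS/H) · √((H+B)/B).
√(2DS/H) = √(2 × 45,360 × 354 / 12.7) = 1590.198.
√((H+B)/B) = √((12.7+34.5)/34.5) = 1.1697.
Q* ≈ 1859.999.

Q* ≈ 1,860 pumps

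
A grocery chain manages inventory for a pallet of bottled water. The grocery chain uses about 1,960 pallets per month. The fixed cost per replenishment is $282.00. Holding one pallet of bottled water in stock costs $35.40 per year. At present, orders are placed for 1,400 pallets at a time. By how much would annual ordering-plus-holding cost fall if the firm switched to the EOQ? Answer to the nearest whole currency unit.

Annual demand D = 1,960 × 12 = 23,520.
EOQ = √(2DS/H) = √(2 × 23,520 × 282 / 35.4) ≈ 612.15.
Cost at Q* = (D/Q*)S + (Q*/2)H = √(2DSH) ≈ $21,670.05.
Cost at Q = 1,400: (23,520/1,400)×282 + (1,400/2)×35.4 = $4,737.60 + $24,780.00 = $29,517.60.
Excess = $29,517.60 − $21,670.05 = $7,847.55.

Extra cost ≈ $7,848 per year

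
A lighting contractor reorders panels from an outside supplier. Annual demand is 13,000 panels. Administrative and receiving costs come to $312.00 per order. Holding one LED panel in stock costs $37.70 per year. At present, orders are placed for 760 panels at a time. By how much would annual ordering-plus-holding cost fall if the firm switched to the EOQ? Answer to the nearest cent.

EOQ = √(2DS/H) = √(2 × 13,000 × 312 / 37.7) ≈ 463.87.
Cost at Q* = (D/Q*)S + (Q*/2)H = √(2DSH) ≈ $17,487.78.
Cost at Q = 760: (13,000/760)×312 + (760/2)×37.7 = $5,336.84 + $14,326.00 = $19,662.84.
Excess = $19,662.84 − $17,487.78 = $2,175.06.

Extra cost ≈ $2,175.06 per year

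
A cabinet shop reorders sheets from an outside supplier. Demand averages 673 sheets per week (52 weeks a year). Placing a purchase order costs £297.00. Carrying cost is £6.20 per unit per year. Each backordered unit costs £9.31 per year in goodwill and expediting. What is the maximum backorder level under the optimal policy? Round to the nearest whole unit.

S* ≈ 945 sheets

Annual demand D = 673 × 52 = 34,996.
With planned backorders, Q* = √(2DS/H) · √((H+B)/B).
√(2DS/H) = √(2 × 34,996 × 297 / 6.2) = 1831.077.
√((H+B)/B) = √((6.2+9.31)/9.31) = 1.2907.
Q* ≈ 2363.402.
S* = Q* · H/(H+B) = 2363.402 × 6.2/15.51 ≈ 944.751.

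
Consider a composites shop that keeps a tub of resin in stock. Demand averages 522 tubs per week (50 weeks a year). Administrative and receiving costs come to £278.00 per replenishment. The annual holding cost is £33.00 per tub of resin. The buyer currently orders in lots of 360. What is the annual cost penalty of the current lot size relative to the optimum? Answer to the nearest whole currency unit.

Extra cost ≈ £4,212 per year

Annual demand D = 522 × 50 = 26,100.
EOQ = √(2DS/H) = √(2 × 26,100 × 278 / 33) ≈ 663.13.
Cost at Q* = (D/Q*)S + (Q*/2)H = √(2DSH) ≈ £21,883.39.
Cost at Q = 360: (26,100/360)×278 + (360/2)×33 = £20,155.00 + £5,940.00 = £26,095.00.
Excess = £26,095.00 − £21,883.39 = £4,211.61.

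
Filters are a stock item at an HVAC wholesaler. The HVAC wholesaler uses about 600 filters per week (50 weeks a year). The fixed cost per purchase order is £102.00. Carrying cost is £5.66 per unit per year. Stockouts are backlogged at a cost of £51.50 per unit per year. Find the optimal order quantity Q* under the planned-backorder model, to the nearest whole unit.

Q* ≈ 1,095 filters

Annual demand D = 600 × 50 = 30,000.
With planned backorders, Q* = √(2DS/H) · √((H+B)/B).
√(2DS/H) = √(2 × 30,000 × 102 / 5.66) = 1039.842.
√((H+B)/B) = √((5.66+51.5)/51.5) = 1.0535.
Q* ≈ 1095.494.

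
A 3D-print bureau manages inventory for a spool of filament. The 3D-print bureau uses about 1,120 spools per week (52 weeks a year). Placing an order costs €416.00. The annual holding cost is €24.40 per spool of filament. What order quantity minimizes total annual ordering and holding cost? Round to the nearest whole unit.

Q* ≈ 1,409 spools

Annual demand D = 1,120 × 52 = 58,240.
EOQ = √(2DS / H) = √(2 × 58,240 × 416 / 24.4).
= √(48,455,680 / 24.4) = √1,985,888.5246 ≈ 1409.216.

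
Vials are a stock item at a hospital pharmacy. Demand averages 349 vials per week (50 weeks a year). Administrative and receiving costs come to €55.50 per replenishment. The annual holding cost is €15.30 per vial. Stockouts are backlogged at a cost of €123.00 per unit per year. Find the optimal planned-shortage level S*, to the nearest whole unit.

S* ≈ 42 vials

Annual demand D = 349 × 50 = 17,450.
With planned backorders, Q* = √(2DS/H) · √((H+B)/B).
√(2DS/H) = √(2 × 17,450 × 55.5 / 15.3) = 355.806.
√((H+B)/B) = √((15.3+123)/123) = 1.0604.
Q* ≈ 377.287.
S* = Q* · H/(H+B) = 377.287 × 15.3/138.3 ≈ 41.739.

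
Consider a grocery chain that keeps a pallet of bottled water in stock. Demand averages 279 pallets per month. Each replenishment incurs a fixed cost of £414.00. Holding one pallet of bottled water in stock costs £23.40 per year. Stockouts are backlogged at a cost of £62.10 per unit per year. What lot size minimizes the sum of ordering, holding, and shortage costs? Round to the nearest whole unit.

Q* ≈ 404 pallets

Annual demand D = 279 × 12 = 3,348.
With planned backorders, Q* = √(2DS/H) · √((H+B)/B).
√(2DS/H) = √(2 × 3,348 × 414 / 23.4) = 344.191.
√((H+B)/B) = √((23.4+62.1)/62.1) = 1.1734.
Q* ≈ 403.866.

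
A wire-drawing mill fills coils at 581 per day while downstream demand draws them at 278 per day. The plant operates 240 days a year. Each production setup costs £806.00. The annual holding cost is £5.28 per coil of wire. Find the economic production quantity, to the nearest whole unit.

Annual demand D = 278 × 240 = 66,720.
Production build-up factor (1 − d/p) = 1 − 278/581 = 0.5215.
Q* = √(2DS / (H(1 − d/p))) = √(2 × 66,720 × 806 / (5.28 × 0.5215)).
= √(107,552,640 / 2.7536) ≈ 6249.717.

Q* ≈ 6,250 coils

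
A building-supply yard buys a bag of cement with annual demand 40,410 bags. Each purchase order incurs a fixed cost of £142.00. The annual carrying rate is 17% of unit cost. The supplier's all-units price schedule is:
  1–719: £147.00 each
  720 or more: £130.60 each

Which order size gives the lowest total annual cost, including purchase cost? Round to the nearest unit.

Q* ≈ 720 bags

Holding cost per unit per year at price C is H = 0.17·C.
Evaluate total cost at each tier's feasible EOQ or, if the EOQ is below the tier, at the tier's minimum quantity.
EOQ at £147.00 = 677.7 (feasible in tier 1): TC = 40,410×£147.00 + (40,410/677.7)×142 + (677.7/2)×0.17×£147.00 = £5,957,205.06.
EOQ at £130.60 = 719.0 < 720, so use break Q=720: TC = 40,410×£130.60 + (40,410/720.0)×142 + (720.0/2)×0.17×£130.60 = £5,293,508.47.
Lowest total cost is £5,293,508.47 at Q = 720.0.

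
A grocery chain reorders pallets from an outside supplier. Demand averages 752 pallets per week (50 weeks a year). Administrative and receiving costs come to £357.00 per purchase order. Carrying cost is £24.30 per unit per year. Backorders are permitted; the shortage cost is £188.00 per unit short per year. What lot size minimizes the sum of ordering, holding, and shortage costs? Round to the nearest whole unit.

Q* ≈ 1,117 pallets

Annual demand D = 752 × 50 = 37,600.
With planned backorders, Q* = √(2DS/H) · √((H+B)/B).
√(2DS/H) = √(2 × 37,600 × 357 / 24.3) = 1051.090.
√((H+B)/B) = √((24.3+188)/188) = 1.0627.
Q* ≈ 1116.956.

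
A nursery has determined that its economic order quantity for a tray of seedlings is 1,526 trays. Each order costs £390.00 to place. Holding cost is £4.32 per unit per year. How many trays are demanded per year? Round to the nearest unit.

Invert the EOQ relation Q*² = 2DS/H.
From Q* = √(2DS/H): D = Q*²H / (2S) = 1,526² × 4.32 / (2 × 390) = 12897.282.

D ≈ 12,897 trays per year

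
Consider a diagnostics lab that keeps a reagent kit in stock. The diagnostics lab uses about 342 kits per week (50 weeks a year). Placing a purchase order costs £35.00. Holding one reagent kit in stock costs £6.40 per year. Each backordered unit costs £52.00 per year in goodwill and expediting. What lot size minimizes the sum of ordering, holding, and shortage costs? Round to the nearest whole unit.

Q* ≈ 458 kits

Annual demand D = 342 × 50 = 17,100.
With planned backorders, Q* = √(2DS/H) · √((H+B)/B).
√(2DS/H) = √(2 × 17,100 × 35 / 6.4) = 432.471.
√((H+B)/B) = √((6.4+52)/52) = 1.0598.
Q* ≈ 458.313.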